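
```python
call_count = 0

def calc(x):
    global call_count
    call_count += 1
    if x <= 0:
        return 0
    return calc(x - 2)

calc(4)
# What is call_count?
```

Linear recursion stepping by 2: 3 calls from x=4 down to ≤0.

Answer: 3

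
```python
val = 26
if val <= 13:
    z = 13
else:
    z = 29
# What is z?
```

Trace:
`val = 26` → val = 26
`if val <= 13: ...` → val <= 13 is False, take else branch → z = 29
So z = 29

Answer: 29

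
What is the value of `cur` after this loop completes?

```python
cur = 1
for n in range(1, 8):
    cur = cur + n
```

Start at 1, add 1 through 7
`cur` takes the values: 1 → 2 → 4 → 7 → 11 → 16 → 22 → 29

Answer: 29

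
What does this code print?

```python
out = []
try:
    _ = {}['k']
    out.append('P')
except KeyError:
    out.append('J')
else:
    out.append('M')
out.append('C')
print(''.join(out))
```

Execution trace: 'J' (except KeyError) → 'C' (after the try/except). Output: JC

Answer: JC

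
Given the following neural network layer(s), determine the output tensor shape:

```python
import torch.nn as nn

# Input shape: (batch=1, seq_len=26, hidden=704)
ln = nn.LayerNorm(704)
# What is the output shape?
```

Input: (1, 26, 704) -> Output: (1, 26, 704)

Answer: (1, 26, 704)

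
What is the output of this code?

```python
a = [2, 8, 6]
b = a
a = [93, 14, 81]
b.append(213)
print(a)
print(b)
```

Key concept: rebinding vs mutation: a is rebound to a new list, b still points at the original.
Step by step:
`a = [2, 8, 6]` → a = [2, 8, 6]
`b = a` → b = [2, 8, 6] (same object as a)
`a = [93, 14, 81]` → a = [93, 14, 81]
`b.append(213)` → b = [2, 8, 6, 213]
`print(a)` → prints [93, 14, 81]
`print(b)` → prints [2, 8, 6, 213]

Answer:
[93, 14, 81]
[2, 8, 6, 213]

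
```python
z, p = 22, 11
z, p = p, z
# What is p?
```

Trace:
`z, p = 22, 11` → z = 22; p = 11
`z, p = p, z` → z = 11; p = 22
So p = 22

Answer: 22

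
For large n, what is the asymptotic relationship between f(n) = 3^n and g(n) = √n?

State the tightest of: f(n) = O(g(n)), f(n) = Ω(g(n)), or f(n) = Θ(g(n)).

3^n vs √n: f(n) = Ω(g(n)) but not O(g(n)) — 3^n grows strictly faster than √n.

Answer: f(n) = Ω(g(n)) but not O(g(n)) — 3^n grows strictly faster than √n.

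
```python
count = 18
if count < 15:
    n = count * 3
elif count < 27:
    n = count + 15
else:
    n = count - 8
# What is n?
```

Trace:
`count = 18` → count = 18
`if count < 15: ...` → count < 15 is False, count < 27 is True → n = 33
So n = 33

Answer: 33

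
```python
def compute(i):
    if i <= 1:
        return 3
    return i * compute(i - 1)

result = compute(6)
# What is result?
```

compute(6) = 6 * 5 * 4 * 3 * 2 * 3 = 2160

Answer: 2160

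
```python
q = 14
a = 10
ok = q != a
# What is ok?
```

Trace:
`q = 14` → q = 14
`a = 10` → a = 10
`ok = q != a` → ok = True
So ok = True

Answer: True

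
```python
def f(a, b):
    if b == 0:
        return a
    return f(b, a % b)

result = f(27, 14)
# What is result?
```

f(27, 14) -> f(14, 13) -> f(13, 1) -> f(1, 0) -> 1

Answer: 1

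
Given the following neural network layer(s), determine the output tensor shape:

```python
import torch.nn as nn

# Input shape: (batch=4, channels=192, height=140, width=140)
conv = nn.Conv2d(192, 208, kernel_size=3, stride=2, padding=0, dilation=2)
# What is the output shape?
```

Input: (4, 192, 140, 140) -> Output: (4, 208, 68, 68)

Answer: (4, 208, 68, 68)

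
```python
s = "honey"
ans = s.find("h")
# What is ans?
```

Trace:
`s = "honey"` → s = 'honey'
`ans = s.find("h")` → ans = 0
So ans = 0

Answer: 0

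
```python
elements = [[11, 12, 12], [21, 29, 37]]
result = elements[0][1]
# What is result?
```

Trace:
`elements = [[11, 12, 12], [21, 29, 37]]` → elements = [[11, 12, 12], [21, 29, 37]]
`result = elements[0][1]` → result = 12
So result = 12

Answer: 12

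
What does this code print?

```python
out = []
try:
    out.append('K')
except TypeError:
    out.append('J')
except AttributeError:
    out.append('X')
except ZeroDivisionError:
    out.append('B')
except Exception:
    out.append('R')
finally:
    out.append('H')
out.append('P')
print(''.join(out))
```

Execution trace: 'K' (try body, no exception) → 'H' (finally) → 'P' (after the try/except). Output: KHP

Answer: KHP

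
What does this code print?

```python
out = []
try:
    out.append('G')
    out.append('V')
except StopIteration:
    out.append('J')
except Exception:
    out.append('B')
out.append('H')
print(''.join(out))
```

Execution trace: 'G' (try body) → 'V' (try body, no exception) → 'H' (after the try/except). Output: GVH

Answer: GVH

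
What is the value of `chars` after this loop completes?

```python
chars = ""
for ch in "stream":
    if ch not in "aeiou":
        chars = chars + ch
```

Remove vowels from 'stream'
`chars` takes the values: "" → "s" → "st" → "str" → "strm"

Answer: "strm"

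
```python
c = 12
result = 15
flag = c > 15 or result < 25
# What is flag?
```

Trace:
`c = 12` → c = 12
`result = 15` → result = 15
`flag = c > 15 or result < 25` → flag = True
So flag = True

Answer: True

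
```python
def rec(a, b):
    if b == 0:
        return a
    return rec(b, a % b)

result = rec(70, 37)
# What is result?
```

rec(70, 37) -> rec(37, 33) -> rec(33, 4) -> rec(4, 1) -> rec(1, 0) -> 1

Answer: 1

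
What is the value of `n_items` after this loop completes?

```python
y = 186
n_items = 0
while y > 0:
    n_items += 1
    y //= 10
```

Count digits by repeated division by 10
`n_items` takes the values: 0 → 1 → 2 → 3

Answer: 3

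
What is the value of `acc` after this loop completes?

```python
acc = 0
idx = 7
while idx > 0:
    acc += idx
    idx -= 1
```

Sum 7 down to 1
`acc` takes the values: 0 → 7 → 13 → 18 → 22 → 25 → 27 → 28

Answer: 28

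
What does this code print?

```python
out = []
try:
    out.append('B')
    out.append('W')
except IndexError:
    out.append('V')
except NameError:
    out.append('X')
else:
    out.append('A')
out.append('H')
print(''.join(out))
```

Execution trace: 'B' (try body) → 'W' (try body, no exception) → 'A' (else) → 'H' (after the try/except). Output: BWAH

Answer: BWAH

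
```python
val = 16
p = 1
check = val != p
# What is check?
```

Trace:
`val = 16` → val = 16
`p = 1` → p = 1
`check = val != p` → check = True
So check = True

Answer: True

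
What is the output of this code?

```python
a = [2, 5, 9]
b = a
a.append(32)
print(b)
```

Key concept: basic list aliasing.
Step by step:
`a = [2, 5, 9]` → a = [2, 5, 9]
`b = a` → b = [2, 5, 9] (same object as a)
`a.append(32)` → a = [2, 5, 9, 32] (same object as b); b = [2, 5, 9, 32] (same object as a)
`print(b)` → prints [2, 5, 9, 32]

Answer: [2, 5, 9, 32]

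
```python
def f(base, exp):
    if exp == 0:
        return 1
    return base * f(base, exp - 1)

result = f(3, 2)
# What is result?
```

f(3, 2) = 3 * 3 = 9

Answer: 9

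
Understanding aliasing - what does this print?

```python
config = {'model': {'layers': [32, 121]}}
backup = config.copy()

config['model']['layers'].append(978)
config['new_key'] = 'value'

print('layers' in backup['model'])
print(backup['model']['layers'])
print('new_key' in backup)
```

Key concept: shallow copy gotcha with nested dict.
Step by step:
`config = {'model': {'layers': [32, 121]}}` → config = {'model': {'layers': [32, 121]}}
`backup = config.copy()` → backup = {'model': {'layers': [32, 121]}}
`config['model']['layers'].append(978)` → config = {'model': {'layers': [32, 121, 978]}}; backup = {'model': {'layers': [32, 121, 978]}}
`config['new_key'] = 'value'` → config = {'model': {'layers': [32, 121, 978]}, 'new_key': 'value'}
`print('layers' in backup['model'])` → prints True
`print(backup['model']['layers'])` → prints [32, 121, 978]
`print('new_key' in backup)` → prints False

Answer:
True
[32, 121, 978]
False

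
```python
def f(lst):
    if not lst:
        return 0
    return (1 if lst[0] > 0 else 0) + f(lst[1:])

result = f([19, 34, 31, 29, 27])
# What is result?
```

Count of positive elements in [19, 34, 31, 29, 27] = 5

Answer: 5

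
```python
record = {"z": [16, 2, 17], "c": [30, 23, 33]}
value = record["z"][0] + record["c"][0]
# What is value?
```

Trace:
`record = {"z": [16, 2, 17], "c": [30, 23, 33]}` → record = {'z': [16, 2, 17], 'c': [30, 23, 33]}
`value = record["z"][0] + record["c"][0]` → value = 46
So value = 46

Answer: 46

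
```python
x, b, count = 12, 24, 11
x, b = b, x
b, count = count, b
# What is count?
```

Trace:
`x, b, count = 12, 24, 11` → x = 12; b = 24; count = 11
`x, b = b, x` → x = 24; b = 12
`b, count = count, b` → b = 11; count = 12
So count = 12

Answer: 12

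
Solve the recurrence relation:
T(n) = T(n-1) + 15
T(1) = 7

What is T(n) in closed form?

Unrolling: T(n) = T(1) + 15·(n-1) = 7 + 15(n-1) = 15n - 8.

Answer: T(n) = 15n - 8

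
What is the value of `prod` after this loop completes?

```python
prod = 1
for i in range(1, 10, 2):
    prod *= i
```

Product of 1, 3, 5, ... up to 9
`prod` takes the values: 1 → 3 → 15 → 105 → 945

Answer: 945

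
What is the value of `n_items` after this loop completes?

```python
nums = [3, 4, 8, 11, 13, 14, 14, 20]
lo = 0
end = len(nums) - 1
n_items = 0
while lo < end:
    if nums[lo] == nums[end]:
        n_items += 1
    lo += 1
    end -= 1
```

Count matching pairs from ends
`n_items` takes the values: 0

Answer: 0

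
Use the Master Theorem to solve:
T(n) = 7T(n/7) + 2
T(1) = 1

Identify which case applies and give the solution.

a=7, b=7, f(n)=2. log_7(7) = 1. Since c=0 < 1, Case 1 applies: T(n) = Θ(n^log_b(a)) = O(n).

Answer: O(n) - Case 1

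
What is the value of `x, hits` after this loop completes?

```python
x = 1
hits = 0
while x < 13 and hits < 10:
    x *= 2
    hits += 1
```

Double until >= 13 or 10 iterations
`x, hits` takes the values: (1, 0) → (2, 0) → (2, 1) → (4, 1) → (4, 2) → (8, 2) → (8, 3) → (16, 3) → (16, 4)

Answer: 16, 4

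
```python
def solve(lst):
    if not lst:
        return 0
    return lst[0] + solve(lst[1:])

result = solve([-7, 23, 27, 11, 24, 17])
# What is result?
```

(-7) + 23 + 27 + 11 + 24 + 17 + 0 = 95

Answer: 95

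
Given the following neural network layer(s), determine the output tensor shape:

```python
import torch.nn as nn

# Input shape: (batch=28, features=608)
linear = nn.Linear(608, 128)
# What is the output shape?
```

Input: (28, 608) -> Output: (28, 128)

Answer: (28, 128)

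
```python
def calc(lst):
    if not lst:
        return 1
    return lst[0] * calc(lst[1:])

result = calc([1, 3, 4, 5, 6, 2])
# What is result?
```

Product over [1, 3, 4, 5, 6, 2] = 1 * 3 * 4 * 5 * 6 * 2 = 720

Answer: 720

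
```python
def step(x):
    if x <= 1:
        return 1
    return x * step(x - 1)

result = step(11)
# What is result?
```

step(11) = 11 * 10 * 9 * 8 * 7 * 6 * 5 * 4 * 3 * 2 * 1 = 39916800

Answer: 39916800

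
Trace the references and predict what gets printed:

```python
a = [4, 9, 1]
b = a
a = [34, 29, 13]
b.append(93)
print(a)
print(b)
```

Key concept: rebinding vs mutation: a is rebound to a new list, b still points at the original.
Step by step:
`a = [4, 9, 1]` → a = [4, 9, 1]
`b = a` → b = [4, 9, 1] (same object as a)
`a = [34, 29, 13]` → a = [34, 29, 13]
`b.append(93)` → b = [4, 9, 1, 93]
`print(a)` → prints [34, 29, 13]
`print(b)` → prints [4, 9, 1, 93]

Answer:
[34, 29, 13]
[4, 9, 1, 93]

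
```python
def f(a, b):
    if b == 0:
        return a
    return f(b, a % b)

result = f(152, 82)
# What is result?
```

f(152, 82) -> f(82, 70) -> f(70, 12) -> f(12, 10) -> f(10, 2) -> f(2, 0) -> 2

Answer: 2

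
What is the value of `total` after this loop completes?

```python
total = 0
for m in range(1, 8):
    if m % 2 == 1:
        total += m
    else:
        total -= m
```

Add odd, subtract even
`total` takes the values: 0 → 1 → -1 → 2 → -2 → 3 → -3 → 4

Answer: 4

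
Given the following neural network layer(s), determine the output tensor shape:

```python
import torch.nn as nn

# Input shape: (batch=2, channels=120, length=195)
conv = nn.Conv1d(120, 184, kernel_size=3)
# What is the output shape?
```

Input: (2, 120, 195) -> Output: (2, 184, 193)

Answer: (2, 184, 193)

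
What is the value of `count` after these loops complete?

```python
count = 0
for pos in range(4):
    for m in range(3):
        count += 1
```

4 * 3 = 12
`count` takes the values: 0 → 1 → 2 → 3 → 4 → 5 → 6 → 7 → 8 → 9 → 10 → 11 → 12

Answer: 12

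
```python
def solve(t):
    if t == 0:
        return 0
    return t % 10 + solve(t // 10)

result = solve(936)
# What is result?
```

Sum of digits of 936: 6 + 3 + 9 = 18

Answer: 18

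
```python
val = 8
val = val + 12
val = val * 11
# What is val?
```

Trace:
`val = 8` → val = 8
`val = val + 12` → val = 20
`val = val * 11` → val = 220
So val = 220

Answer: 220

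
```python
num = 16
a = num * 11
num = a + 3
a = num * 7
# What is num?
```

Trace:
`num = 16` → num = 16
`a = num * 11` → a = 176
`num = a + 3` → num = 179
`a = num * 7` → a = 1253
So num = 179

Answer: 179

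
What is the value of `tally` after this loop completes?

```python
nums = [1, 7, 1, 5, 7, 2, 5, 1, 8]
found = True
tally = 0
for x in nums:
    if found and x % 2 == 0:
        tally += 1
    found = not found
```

Count even values at even positions
`tally` takes the values: 0 → 1

Answer: 1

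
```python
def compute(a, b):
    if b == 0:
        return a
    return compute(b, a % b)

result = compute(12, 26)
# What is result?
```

compute(12, 26) -> compute(26, 12) -> compute(12, 2) -> compute(2, 0) -> 2

Answer: 2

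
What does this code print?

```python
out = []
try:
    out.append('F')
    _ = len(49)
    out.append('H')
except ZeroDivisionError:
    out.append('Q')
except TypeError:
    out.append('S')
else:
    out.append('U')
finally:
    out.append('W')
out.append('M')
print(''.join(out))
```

Execution trace: 'F' (try body) → 'S' (except TypeError) → 'W' (finally) → 'M' (after the try/except). Output: FSWM

Answer: FSWM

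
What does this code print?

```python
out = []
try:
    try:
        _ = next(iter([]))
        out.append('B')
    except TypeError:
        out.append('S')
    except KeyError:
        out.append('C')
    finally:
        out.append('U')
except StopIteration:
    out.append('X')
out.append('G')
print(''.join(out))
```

Execution trace: 'U' (inner finally) → 'X' (outer except StopIteration) → 'G' (after the try/except). Output: UXG

Answer: UXG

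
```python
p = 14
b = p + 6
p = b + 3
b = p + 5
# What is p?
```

Trace:
`p = 14` → p = 14
`b = p + 6` → b = 20
`p = b + 3` → p = 23
`b = p + 5` → b = 28
So p = 23

Answer: 23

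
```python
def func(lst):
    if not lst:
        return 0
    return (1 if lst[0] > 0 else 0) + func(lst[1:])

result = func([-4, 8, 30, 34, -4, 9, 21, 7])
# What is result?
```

Count of positive elements in [-4, 8, 30, 34, -4, 9, 21, 7] = 6

Answer: 6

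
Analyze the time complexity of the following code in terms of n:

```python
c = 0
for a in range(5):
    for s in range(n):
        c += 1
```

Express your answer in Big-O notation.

Each loop level contributes: 1 × n. Multiplying the contributions gives O(n).

Answer: O(n)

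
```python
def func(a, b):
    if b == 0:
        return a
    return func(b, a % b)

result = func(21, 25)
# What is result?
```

func(21, 25) -> func(25, 21) -> func(21, 4) -> func(4, 1) -> func(1, 0) -> 1

Answer: 1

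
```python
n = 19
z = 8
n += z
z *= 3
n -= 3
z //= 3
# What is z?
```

Trace:
`n = 19` → n = 19
`z = 8` → z = 8
`n += z` → n = 27
`z *= 3` → z = 24
`n -= 3` → n = 24
`z //= 3` → z = 8
So z = 8

Answer: 8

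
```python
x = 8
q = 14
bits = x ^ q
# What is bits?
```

Trace:
`x = 8` → x = 8
`q = 14` → q = 14
`bits = x ^ q` → bits = 6
So bits = 6

Answer: 6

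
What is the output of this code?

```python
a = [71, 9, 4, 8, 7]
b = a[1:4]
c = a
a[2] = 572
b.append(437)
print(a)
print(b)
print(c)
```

Key concept: slice vs alias.
Step by step:
`a = [71, 9, 4, 8, 7]` → a = [71, 9, 4, 8, 7]
`b = a[1:4]` → b = [9, 4, 8]
`c = a` → c = [71, 9, 4, 8, 7] (same object as a)
`a[2] = 572` → a = [71, 9, 572, 8, 7] (same object as c); c = [71, 9, 572, 8, 7] (same object as a)
`b.append(437)` → b = [9, 4, 8, 437]
`print(a)` → prints [71, 9, 572, 8, 7]
`print(b)` → prints [9, 4, 8, 437]
`print(c)` → prints [71, 9, 572, 8, 7]

Answer:
[71, 9, 572, 8, 7]
[9, 4, 8, 437]
[71, 9, 572, 8, 7]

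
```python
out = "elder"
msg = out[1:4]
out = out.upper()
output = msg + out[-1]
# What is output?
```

Trace:
`out = "elder"` → out = 'elder'
`msg = out[1:4]` → msg = 'lde'
`out = out.upper()` → out = 'ELDER'
`output = msg + out[-1]` → output = 'ldeR'
So output = 'ldeR'

Answer: 'ldeR'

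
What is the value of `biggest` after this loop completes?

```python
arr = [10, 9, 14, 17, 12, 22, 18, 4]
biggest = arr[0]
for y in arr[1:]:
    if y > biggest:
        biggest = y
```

Maximum of [10, 9, 14, 17, 12, 22, 18, 4]
`biggest` takes the values: 10 → 14 → 17 → 22

Answer: 22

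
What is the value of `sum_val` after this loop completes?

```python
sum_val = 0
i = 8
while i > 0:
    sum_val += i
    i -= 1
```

Sum 8 down to 1
`sum_val` takes the values: 0 → 8 → 15 → 21 → 26 → 30 → 33 → 35 → 36

Answer: 36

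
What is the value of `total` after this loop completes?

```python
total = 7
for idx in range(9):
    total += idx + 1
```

Start at 7, add 1 to 9 = 52
`total` takes the values: 7 → 8 → 10 → 13 → 17 → 22 → 28 → 35 → 43 → 52

Answer: 52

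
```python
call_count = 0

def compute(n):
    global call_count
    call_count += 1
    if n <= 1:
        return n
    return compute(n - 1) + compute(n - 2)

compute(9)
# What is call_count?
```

Calls(n) = 1 + Calls(n-1) + Calls(n-2); Calls(0)=Calls(1)=1. For n=9 this gives 109.

Answer: 109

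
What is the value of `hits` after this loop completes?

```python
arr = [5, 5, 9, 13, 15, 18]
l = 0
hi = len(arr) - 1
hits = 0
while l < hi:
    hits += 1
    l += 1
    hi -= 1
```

Iterations until pointers meet (list length 6)
`hits` takes the values: 0 → 1 → 2 → 3

Answer: 3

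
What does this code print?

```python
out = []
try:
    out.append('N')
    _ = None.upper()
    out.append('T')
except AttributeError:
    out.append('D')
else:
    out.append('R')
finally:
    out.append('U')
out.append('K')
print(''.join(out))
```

Execution trace: 'N' (try body) → 'D' (except AttributeError) → 'U' (finally) → 'K' (after the try/except). Output: NDUK

Answer: NDUK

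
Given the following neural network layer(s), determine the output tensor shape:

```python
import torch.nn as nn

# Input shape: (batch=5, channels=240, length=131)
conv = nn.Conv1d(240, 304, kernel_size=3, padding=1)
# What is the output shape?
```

Input: (5, 240, 131) -> Output: (5, 304, 131)

Answer: (5, 304, 131)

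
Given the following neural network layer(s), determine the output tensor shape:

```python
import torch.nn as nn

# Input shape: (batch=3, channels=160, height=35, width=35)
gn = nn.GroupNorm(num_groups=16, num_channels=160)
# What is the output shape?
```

Input: (3, 160, 35, 35) -> Output: (3, 160, 35, 35)

Answer: (3, 160, 35, 35)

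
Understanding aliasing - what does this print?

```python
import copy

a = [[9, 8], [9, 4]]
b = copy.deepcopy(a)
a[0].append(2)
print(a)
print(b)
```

Key concept: deep copy is fully independent.
Step by step:
`a = [[9, 8], [9, 4]]` → a = [[9, 8], [9, 4]]
`b = copy.deepcopy(a)` → b = [[9, 8], [9, 4]]
`a[0].append(2)` → a = [[9, 8, 2], [9, 4]]
`print(a)` → prints [[9, 8, 2], [9, 4]]
`print(b)` → prints [[9, 8], [9, 4]]

Answer:
[[9, 8, 2], [9, 4]]
[[9, 8], [9, 4]]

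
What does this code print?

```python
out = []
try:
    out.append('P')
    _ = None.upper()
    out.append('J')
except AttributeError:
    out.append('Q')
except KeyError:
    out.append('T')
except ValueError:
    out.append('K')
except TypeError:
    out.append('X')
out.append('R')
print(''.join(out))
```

Execution trace: 'P' (try body) → 'Q' (except AttributeError) → 'R' (after the try/except). Output: PQR

Answer: PQR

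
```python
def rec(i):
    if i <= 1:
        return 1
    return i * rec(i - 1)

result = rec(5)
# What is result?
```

rec(5) = 5 * 4 * 3 * 2 * 1 = 120

Answer: 120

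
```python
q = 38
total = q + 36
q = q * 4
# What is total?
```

Trace:
`q = 38` → q = 38
`total = q + 36` → total = 74
`q = q * 4` → q = 152
So total = 74

Answer: 74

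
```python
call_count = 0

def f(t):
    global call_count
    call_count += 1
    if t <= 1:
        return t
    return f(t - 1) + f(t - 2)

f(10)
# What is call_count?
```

Calls(t) = 1 + Calls(t-1) + Calls(t-2); Calls(0)=Calls(1)=1. For t=10 this gives 177.

Answer: 177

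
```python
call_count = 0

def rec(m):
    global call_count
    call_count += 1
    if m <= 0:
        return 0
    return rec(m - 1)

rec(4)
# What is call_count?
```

Linear recursion stepping by 1: 5 calls from m=4 down to ≤0.

Answer: 5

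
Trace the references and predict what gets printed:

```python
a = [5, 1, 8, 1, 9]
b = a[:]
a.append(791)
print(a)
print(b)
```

Key concept: slice [:] creates copy.
Step by step:
`a = [5, 1, 8, 1, 9]` → a = [5, 1, 8, 1, 9]
`b = a[:]` → b = [5, 1, 8, 1, 9]
`a.append(791)` → a = [5, 1, 8, 1, 9, 791]
`print(a)` → prints [5, 1, 8, 1, 9, 791]
`print(b)` → prints [5, 1, 8, 1, 9]

Answer:
[5, 1, 8, 1, 9, 791]
[5, 1, 8, 1, 9]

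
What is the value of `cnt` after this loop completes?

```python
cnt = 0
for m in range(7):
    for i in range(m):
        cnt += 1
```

Triangle number: 0+1+2+...+6
`cnt` takes the values: 0 → 1 → 2 → 3 → 4 → 5 → 6 → 7 → 8 → 9 → 10 → 11 → 12 → 13 → 14 → 15 → 16 → 17 → 18 → 19 → 20 → 21

Answer: 21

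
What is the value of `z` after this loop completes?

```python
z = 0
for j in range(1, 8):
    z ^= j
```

XOR of 1 to 7
`z` takes the values: 0 → 1 → 3 → 0 → 4 → 1 → 7 → 0

Answer: 0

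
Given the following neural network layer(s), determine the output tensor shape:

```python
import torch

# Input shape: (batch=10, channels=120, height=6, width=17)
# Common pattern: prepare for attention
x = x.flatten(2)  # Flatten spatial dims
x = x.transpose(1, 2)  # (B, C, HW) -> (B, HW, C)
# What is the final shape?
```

Input: (10, 120, 6, 17) -> after flatten(2): (10, 120, 102) -> Output: (10, 102, 120)

Answer: (10, 102, 120)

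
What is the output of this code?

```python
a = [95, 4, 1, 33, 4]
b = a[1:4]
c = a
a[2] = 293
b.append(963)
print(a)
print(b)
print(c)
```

Key concept: slice vs alias.
Step by step:
`a = [95, 4, 1, 33, 4]` → a = [95, 4, 1, 33, 4]
`b = a[1:4]` → b = [4, 1, 33]
`c = a` → c = [95, 4, 1, 33, 4] (same object as a)
`a[2] = 293` → a = [95, 4, 293, 33, 4] (same object as c); c = [95, 4, 293, 33, 4] (same object as a)
`b.append(963)` → b = [4, 1, 33, 963]
`print(a)` → prints [95, 4, 293, 33, 4]
`print(b)` → prints [4, 1, 33, 963]
`print(c)` → prints [95, 4, 293, 33, 4]

Answer:
[95, 4, 293, 33, 4]
[4, 1, 33, 963]
[95, 4, 293, 33, 4]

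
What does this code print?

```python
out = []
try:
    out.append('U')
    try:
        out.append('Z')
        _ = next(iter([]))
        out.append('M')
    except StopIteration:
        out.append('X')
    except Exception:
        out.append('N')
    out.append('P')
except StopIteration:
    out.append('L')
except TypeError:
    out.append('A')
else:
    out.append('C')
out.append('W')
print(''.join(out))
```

Execution trace: 'U' (try body) → 'Z' (inner try body) → 'X' (inner except StopIteration) → 'P' (try body, no exception) → 'C' (else) → 'W' (after the try/except). Output: UZXPCW

Answer: UZXPCW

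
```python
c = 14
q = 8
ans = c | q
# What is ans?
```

Trace:
`c = 14` → c = 14
`q = 8` → q = 8
`ans = c | q` → ans = 14
So ans = 14

Answer: 14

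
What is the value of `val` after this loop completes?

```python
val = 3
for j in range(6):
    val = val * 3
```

Multiply by 3, 6 times: 3 * 3^6 = 2187
`val` takes the values: 3 → 9 → 27 → 81 → 243 → 729 → 2187

Answer: 2187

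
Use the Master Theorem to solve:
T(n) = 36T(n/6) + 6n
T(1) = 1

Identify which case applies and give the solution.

a=36, b=6, f(n)=6n. log_6(36) = 2. Since c=1 < 2, Case 1 applies: T(n) = Θ(n^log_b(a)) = O(n^2).

Answer: O(n^2) - Case 1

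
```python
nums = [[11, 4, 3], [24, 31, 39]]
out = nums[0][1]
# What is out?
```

Trace:
`nums = [[11, 4, 3], [24, 31, 39]]` → nums = [[11, 4, 3], [24, 31, 39]]
`out = nums[0][1]` → out = 4
So out = 4

Answer: 4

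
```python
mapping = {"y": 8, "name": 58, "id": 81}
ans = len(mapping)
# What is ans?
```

Trace:
`mapping = {"y": 8, "name": 58, "id": 81}` → mapping = {'y': 8, 'name': 58, 'id': 81}
`ans = len(mapping)` → ans = 3
So ans = 3

Answer: 3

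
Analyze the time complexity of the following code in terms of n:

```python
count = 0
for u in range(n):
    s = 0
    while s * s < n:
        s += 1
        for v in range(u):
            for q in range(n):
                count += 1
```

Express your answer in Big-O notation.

Each loop level contributes: n × √n × n × n. Multiplying the contributions gives O(n^3√n).

Answer: O(n^3√n)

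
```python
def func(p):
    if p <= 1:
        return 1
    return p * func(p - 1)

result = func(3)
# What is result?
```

func(3) = 3 * 2 * 1 = 6

Answer: 6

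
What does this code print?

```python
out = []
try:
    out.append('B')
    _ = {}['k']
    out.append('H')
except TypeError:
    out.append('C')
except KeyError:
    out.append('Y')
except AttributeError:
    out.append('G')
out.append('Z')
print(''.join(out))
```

Execution trace: 'B' (try body) → 'Y' (except KeyError) → 'Z' (after the try/except). Output: BYZ

Answer: BYZ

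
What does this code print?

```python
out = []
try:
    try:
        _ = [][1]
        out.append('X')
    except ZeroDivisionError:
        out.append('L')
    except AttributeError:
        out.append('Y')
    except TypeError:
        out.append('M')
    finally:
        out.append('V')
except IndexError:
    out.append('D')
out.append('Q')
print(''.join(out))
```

Execution trace: 'V' (finally) → 'D' (outer except IndexError) → 'Q' (after the try/except). Output: VDQ

Answer: VDQ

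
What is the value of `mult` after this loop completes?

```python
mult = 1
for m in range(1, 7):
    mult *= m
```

6! = 720
`mult` takes the values: 1 → 2 → 6 → 24 → 120 → 720

Answer: 720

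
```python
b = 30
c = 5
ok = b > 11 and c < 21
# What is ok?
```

Trace:
`b = 30` → b = 30
`c = 5` → c = 5
`ok = b > 11 and c < 21` → ok = True
So ok = True

Answer: True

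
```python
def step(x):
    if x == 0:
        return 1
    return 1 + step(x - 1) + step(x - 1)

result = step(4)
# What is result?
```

step(x) = 1 + 2·step(x-1), step(0)=1. Closed form: (1+1)·2^4 - 1 = 31.

Answer: 31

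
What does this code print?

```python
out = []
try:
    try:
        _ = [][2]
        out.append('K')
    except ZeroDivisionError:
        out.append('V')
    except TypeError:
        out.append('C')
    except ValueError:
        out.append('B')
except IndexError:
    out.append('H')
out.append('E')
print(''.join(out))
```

Execution trace: 'H' (outer except IndexError) → 'E' (after the try/except). Output: HE

Answer: HE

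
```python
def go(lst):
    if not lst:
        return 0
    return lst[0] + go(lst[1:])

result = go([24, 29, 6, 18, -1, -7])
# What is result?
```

24 + 29 + 6 + 18 + (-1) + (-7) + 0 = 69

Answer: 69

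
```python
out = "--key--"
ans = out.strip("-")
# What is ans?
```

Trace:
`out = "--key--"` → out = '--key--'
`ans = out.strip("-")` → ans = 'key'
So ans = 'key'

Answer: 'key'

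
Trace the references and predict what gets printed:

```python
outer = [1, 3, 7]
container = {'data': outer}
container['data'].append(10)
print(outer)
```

Key concept: dict holds reference to list.
Step by step:
`outer = [1, 3, 7]` → outer = [1, 3, 7]
`container = {'data': outer}` → container = {'data': [1, 3, 7]}
`container['data'].append(10)` → outer = [1, 3, 7, 10]; container = {'data': [1, 3, 7, 10]}
`print(outer)` → prints [1, 3, 7, 10]

Answer: [1, 3, 7, 10]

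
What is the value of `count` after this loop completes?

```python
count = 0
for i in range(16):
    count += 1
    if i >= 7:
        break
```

Loop breaks when i reaches 7, count is 8
`count` takes the values: 0 → 1 → 2 → 3 → 4 → 5 → 6 → 7 → 8

Answer: 8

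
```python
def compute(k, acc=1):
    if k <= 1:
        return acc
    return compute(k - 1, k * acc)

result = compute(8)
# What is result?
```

Accumulator trace (n, acc): (8, 1) -> (7, 8) -> (6, 56) -> (5, 336) -> (4, 1680) -> (3, 6720) -> (2, 20160) -> (1, 40320) -> return 40320

Answer: 40320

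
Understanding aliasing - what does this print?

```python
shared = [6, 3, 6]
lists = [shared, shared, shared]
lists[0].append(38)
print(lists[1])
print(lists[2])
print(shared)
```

Key concept: list of same reference.
Step by step:
`shared = [6, 3, 6]` → shared = [6, 3, 6]
`lists = [shared, shared, shared]` → lists = [[6, 3, 6], [6, 3, 6], [6, 3, 6]]
`lists[0].append(38)` → shared = [6, 3, 6, 38]; lists = [[6, 3, 6, 38], [6, 3, 6, 38], [6, 3, 6, 38]]
`print(lists[1])` → prints [6, 3, 6, 38]
`print(lists[2])` → prints [6, 3, 6, 38]
`print(shared)` → prints [6, 3, 6, 38]

Answer:
[6, 3, 6, 38]
[6, 3, 6, 38]
[6, 3, 6, 38]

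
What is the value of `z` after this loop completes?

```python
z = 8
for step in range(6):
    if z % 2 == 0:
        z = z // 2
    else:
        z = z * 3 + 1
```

Collatz-style transformation from 8
`z` takes the values: 8 → 4 → 2 → 1 → 4 → 2 → 1

Answer: 1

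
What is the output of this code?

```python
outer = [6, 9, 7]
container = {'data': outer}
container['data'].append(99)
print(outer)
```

Key concept: dict holds reference to list.
Step by step:
`outer = [6, 9, 7]` → outer = [6, 9, 7]
`container = {'data': outer}` → container = {'data': [6, 9, 7]}
`container['data'].append(99)` → outer = [6, 9, 7, 99]; container = {'data': [6, 9, 7, 99]}
`print(outer)` → prints [6, 9, 7, 99]

Answer: [6, 9, 7, 99]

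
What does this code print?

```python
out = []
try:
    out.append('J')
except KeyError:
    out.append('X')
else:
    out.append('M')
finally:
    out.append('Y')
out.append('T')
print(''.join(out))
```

Execution trace: 'J' (try body, no exception) → 'M' (else) → 'Y' (finally) → 'T' (after the try/except). Output: JMYT

Answer: JMYT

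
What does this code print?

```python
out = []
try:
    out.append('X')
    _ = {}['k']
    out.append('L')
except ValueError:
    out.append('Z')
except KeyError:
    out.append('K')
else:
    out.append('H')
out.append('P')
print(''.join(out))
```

Execution trace: 'X' (try body) → 'K' (except KeyError) → 'P' (after the try/except). Output: XKP

Answer: XKP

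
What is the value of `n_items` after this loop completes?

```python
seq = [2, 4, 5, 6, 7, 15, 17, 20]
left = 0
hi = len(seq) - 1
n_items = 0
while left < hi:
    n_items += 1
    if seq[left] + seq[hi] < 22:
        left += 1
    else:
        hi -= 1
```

Steps to find pair summing to 22
`n_items` takes the values: 0 → 1 → 2 → 3 → 4 → 5 → 6 → 7

Answer: 7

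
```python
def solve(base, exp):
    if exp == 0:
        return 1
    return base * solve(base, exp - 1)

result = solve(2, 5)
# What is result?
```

solve(2, 5) = 2 * 2 * 2 * 2 * 2 = 32

Answer: 32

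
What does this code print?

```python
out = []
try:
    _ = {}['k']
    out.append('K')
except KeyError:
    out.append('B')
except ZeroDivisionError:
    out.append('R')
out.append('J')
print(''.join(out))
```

Execution trace: 'B' (except KeyError) → 'J' (after the try/except). Output: BJ

Answer: BJ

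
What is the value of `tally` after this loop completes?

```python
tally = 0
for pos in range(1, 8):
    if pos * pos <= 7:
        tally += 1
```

Count numbers where pos² ≤ 7
`tally` takes the values: 0 → 1 → 2

Answer: 2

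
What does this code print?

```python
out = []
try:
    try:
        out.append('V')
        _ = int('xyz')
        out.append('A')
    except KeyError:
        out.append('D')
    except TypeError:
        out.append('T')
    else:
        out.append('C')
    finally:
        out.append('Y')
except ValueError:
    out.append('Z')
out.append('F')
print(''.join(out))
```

Execution trace: 'V' (try body) → 'Y' (finally) → 'Z' (outer except ValueError) → 'F' (after the try/except). Output: VYZF

Answer: VYZF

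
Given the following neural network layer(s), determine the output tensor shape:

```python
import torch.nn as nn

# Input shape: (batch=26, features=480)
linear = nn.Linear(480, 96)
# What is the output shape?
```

Input: (26, 480) -> Output: (26, 96)

Answer: (26, 96)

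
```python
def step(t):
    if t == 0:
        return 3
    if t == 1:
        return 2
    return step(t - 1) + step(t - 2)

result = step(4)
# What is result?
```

Build up from base cases: step(0)=3, step(1)=2, step(2)=5, step(3)=7, step(4)=12

Answer: 12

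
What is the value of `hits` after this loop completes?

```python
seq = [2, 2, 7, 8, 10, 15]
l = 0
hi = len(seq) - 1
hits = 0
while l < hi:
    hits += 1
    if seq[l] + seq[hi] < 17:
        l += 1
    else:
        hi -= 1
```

Steps to find pair summing to 17
`hits` takes the values: 0 → 1 → 2 → 3 → 4 → 5

Answer: 5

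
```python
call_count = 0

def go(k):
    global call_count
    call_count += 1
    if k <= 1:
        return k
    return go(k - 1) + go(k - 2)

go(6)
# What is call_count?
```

Calls(k) = 1 + Calls(k-1) + Calls(k-2); Calls(0)=Calls(1)=1. For k=6 this gives 25.

Answer: 25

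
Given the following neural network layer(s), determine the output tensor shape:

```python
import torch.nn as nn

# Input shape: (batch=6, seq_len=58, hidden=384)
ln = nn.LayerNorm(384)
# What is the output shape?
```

Input: (6, 58, 384) -> Output: (6, 58, 384)

Answer: (6, 58, 384)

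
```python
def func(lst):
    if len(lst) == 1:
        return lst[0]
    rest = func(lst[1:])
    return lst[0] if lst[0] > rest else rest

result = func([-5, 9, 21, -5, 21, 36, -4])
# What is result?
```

Recursive max over [-5, 9, 21, -5, 21, 36, -4] = 36

Answer: 36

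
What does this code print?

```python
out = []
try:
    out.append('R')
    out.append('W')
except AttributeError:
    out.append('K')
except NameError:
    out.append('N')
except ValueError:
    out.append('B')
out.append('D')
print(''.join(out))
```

Execution trace: 'R' (try body) → 'W' (try body, no exception) → 'D' (after the try/except). Output: RWD

Answer: RWD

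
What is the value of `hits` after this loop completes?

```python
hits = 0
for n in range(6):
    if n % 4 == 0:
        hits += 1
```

Count numbers divisible by 4 in range(6)
`hits` takes the values: 0 → 1 → 2

Answer: 2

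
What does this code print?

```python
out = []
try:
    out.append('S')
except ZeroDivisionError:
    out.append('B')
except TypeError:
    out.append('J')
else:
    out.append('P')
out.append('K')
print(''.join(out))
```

Execution trace: 'S' (try body, no exception) → 'P' (else) → 'K' (after the try/except). Output: SPK

Answer: SPK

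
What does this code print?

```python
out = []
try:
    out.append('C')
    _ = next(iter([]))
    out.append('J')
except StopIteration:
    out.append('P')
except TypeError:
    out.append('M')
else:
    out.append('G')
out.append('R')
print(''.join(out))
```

Execution trace: 'C' (try body) → 'P' (except StopIteration) → 'R' (after the try/except). Output: CPR

Answer: CPR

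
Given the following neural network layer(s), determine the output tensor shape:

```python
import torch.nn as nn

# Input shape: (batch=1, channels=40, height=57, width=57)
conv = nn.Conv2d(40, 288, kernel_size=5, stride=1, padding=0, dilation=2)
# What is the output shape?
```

Input: (1, 40, 57, 57) -> Output: (1, 288, 49, 49)

Answer: (1, 288, 49, 49)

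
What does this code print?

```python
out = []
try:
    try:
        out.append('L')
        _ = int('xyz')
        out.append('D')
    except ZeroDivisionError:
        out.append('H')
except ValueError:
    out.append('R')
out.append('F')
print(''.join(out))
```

Execution trace: 'L' (try body) → 'R' (outer except ValueError) → 'F' (after the try/except). Output: LRF

Answer: LRF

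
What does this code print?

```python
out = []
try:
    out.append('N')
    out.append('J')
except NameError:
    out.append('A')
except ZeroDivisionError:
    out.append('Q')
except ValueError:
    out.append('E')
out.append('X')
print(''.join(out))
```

Execution trace: 'N' (try body) → 'J' (try body, no exception) → 'X' (after the try/except). Output: NJX

Answer: NJX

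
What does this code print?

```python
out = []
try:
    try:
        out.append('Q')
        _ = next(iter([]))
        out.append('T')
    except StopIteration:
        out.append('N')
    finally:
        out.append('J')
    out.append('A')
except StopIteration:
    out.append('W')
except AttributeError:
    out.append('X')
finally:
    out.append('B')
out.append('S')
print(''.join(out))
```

Execution trace: 'Q' (inner try body) → 'N' (inner except StopIteration) → 'J' (inner finally) → 'A' (try body, no exception) → 'B' (finally) → 'S' (after the try/except). Output: QNJABS

Answer: QNJABS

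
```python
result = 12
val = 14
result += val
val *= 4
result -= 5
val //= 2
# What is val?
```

Trace:
`result = 12` → result = 12
`val = 14` → val = 14
`result += val` → result = 26
`val *= 4` → val = 56
`result -= 5` → result = 21
`val //= 2` → val = 28
So val = 28

Answer: 28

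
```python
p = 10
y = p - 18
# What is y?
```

Trace:
`p = 10` → p = 10
`y = p - 18` → y = -8
So y = -8

Answer: -8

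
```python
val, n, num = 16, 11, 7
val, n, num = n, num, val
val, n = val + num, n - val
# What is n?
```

Trace:
`val, n, num = 16, 11, 7` → val = 16; n = 11; num = 7
`val, n, num = n, num, val` → val = 11; n = 7; num = 16
`val, n = val + num, n - val` → val = 27; n = -4
So n = -4

Answer: -4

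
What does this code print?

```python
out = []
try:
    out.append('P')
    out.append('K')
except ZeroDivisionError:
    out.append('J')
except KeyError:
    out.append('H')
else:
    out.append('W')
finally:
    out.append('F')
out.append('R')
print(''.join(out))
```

Execution trace: 'P' (try body) → 'K' (try body, no exception) → 'W' (else) → 'F' (finally) → 'R' (after the try/except). Output: PKWFR

Answer: PKWFR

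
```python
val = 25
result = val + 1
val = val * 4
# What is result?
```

Trace:
`val = 25` → val = 25
`result = val + 1` → result = 26
`val = val * 4` → val = 100
So result = 26

Answer: 26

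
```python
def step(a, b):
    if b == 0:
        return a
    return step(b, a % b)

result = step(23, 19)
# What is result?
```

step(23, 19) -> step(19, 4) -> step(4, 3) -> step(3, 1) -> step(1, 0) -> 1

Answer: 1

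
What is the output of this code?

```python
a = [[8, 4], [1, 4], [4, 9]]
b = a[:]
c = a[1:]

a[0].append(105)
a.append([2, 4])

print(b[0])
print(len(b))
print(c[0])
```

Key concept: slice with nested mutation.
Step by step:
`a = [[8, 4], [1, 4], [4, 9]]` → a = [[8, 4], [1, 4], [4, 9]]
`b = a[:]` → b = [[8, 4], [1, 4], [4, 9]]
`c = a[1:]` → c = [[1, 4], [4, 9]]
`a[0].append(105)` → a = [[8, 4, 105], [1, 4], [4, 9]]; b = [[8, 4, 105], [1, 4], [4, 9]]
`a.append([2, 4])` → a = [[8, 4, 105], [1, 4], [4, 9], [2, 4]]
`print(b[0])` → prints [8, 4, 105]
`print(len(b))` → prints 3
`print(c[0])` → prints [1, 4]

Answer:
[8, 4, 105]
3
[1, 4]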